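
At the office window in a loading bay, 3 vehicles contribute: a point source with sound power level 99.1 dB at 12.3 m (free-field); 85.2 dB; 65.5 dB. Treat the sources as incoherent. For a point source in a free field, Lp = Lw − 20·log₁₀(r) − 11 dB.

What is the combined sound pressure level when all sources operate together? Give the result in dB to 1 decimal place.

85.3 dB

Source at 12.3 m: Lp = 99.1 − 20·log₁₀(12.3) − 11 = 66.3 dB.
Sum in the linear (power) domain: Σ 10^(Lᵢ/10) = 10^(66.3/10) + 10^(85.2/10) + 10^(65.5/10) = 3.389e+08.
L_total = 10·log₁₀(3.389e+08) = 85.3 dB.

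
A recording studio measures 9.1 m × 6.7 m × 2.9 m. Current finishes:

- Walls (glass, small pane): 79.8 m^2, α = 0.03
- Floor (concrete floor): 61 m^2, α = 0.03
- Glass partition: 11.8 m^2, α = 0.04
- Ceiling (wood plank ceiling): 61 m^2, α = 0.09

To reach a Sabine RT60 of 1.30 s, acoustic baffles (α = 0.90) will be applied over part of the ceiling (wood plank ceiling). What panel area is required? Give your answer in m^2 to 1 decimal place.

14.5

A₁ = Σ Sᵢαᵢ = 79.8×0.03 + 61×0.03 + 11.8×0.04 + 61×0.09 = 10.186 sabins.
V = 176.813 m³. Target absorption A₂ = 0.161 × 176.813 / 1.30 = 21.898 sabins.
Absorption to add: 21.898 − 10.186 = 11.712 sabins.
Net gain per m^2: Δα = 0.90 − 0.09 = 0.81.
Panel area = 11.712 / 0.81 = 14.5 m^2.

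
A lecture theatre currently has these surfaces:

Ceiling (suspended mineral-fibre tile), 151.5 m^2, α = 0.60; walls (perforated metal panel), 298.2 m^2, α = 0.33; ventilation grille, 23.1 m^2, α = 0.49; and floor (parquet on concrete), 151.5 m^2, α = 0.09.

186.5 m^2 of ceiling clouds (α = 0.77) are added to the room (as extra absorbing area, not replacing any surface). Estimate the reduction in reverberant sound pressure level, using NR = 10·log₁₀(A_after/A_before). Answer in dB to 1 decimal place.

Equivalent absorption area: A_before = 151.5*0.60 + 298.2*0.33 + 23.1*0.49 + 151.5*0.09 = 214.260 m^2.
Treatment contributes 186.5·0.77 = 143.605 sabins.
New total A_after = 357.865 sabins.
Reduction = 10 log₁₀(A_after/A_before) = 10 log₁₀(1.6702) = 2.2 dB.

2.2 dB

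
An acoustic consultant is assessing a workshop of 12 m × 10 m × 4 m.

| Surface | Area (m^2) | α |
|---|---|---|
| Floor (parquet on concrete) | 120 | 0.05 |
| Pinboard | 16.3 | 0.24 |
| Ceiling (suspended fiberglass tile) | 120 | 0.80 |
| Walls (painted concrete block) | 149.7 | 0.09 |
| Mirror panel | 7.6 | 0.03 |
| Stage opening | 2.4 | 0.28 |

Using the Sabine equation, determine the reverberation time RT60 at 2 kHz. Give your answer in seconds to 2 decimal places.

Total absorption A = 120*0.05 + 16.3*0.24 + 120*0.80 + 149.7*0.09 + 7.6*0.03 + 2.4*0.28
  = 6.000 + 3.912 + 96.000 + 13.473 + 0.228 + 0.672 = 120.285 m^2 sabins.
V = 12·10·4 = 480 m³.
RT60 = 0.161 · V / A = 0.161 × 480 / 120.285 = 0.64 s.

0.64 s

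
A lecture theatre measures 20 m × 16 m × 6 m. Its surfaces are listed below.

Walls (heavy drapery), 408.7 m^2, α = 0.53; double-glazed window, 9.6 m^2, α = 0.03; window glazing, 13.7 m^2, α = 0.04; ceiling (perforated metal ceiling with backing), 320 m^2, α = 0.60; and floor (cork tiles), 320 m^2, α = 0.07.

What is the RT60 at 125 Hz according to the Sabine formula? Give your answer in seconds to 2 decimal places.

Summing Sᵢαᵢ: 216.611 + 0.288 + 0.548 + 192.000 + 22.400 → A = 431.847 sabins.
Room volume: 1920 m³.
Sabine: RT60 = 0.161 × 1920 / 431.847 = 0.72 s.

0.72 s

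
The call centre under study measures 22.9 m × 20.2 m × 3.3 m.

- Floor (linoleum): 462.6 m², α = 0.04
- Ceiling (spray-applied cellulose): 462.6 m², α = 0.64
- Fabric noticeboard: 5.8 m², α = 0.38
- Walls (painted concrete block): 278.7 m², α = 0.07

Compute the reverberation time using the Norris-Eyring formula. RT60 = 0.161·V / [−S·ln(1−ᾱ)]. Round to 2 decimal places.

0.62 s

S = Σ Sᵢ = 1209.7 m².
Absorption A = 462.6×0.04 + 462.6×0.64 + 5.8×0.38 + 278.7×0.07 = 336.281 sabins.
ᾱ = 336.281 / 1209.7 = 0.2780.
Eyring denominator: −S ln(1−ᾱ) = 394.036.
V = 22.9 × 20.2 × 3.3 = 1526.514 m³.
RT60 = 0.161 × 1526.514 / 394.036 = 0.62 s.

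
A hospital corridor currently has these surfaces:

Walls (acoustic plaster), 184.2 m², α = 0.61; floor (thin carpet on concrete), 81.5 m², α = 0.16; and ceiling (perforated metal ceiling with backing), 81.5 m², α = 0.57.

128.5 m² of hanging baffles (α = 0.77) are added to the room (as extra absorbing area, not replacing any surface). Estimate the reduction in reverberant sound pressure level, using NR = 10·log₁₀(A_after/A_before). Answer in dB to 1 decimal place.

2.0 dB

A_before = Σ Sᵢαᵢ = 184.2*0.61 + 81.5*0.16 + 81.5*0.57 = 171.857 sabins.
Treatment contributes 128.5·0.77 = 98.945 sabins.
A_after = 171.857 + 98.945 = 270.802 sabins.
NR = 10·log₁₀(270.802/171.857) = 2.0 dB.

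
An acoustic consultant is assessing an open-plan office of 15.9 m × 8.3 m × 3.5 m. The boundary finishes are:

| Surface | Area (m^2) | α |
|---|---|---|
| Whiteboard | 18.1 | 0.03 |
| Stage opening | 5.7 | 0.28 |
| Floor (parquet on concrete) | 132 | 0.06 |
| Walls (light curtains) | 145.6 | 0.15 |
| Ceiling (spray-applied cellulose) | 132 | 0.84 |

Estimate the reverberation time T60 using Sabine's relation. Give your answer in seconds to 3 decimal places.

0.521 s

A = Σ Sᵢαᵢ = 18.1*0.03 + 5.7*0.28 + 132*0.06 + 145.6*0.15 + 132*0.84 = 142.779 sabins.
Volume V = 15.9 × 8.3 × 3.5 = 461.895 m³.
RT60 = 0.161 · V / A = 0.161 × 461.895 / 142.779 = 0.521 s.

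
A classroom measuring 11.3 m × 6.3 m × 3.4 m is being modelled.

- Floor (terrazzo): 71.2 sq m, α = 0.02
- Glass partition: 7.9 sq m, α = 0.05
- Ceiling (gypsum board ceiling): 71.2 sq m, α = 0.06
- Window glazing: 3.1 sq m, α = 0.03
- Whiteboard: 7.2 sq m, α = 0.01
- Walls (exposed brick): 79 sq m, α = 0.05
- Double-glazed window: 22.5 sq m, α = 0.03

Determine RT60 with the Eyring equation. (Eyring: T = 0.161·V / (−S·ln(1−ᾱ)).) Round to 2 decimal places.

3.51 sec

S = Σ Sᵢ = 262.1 sq m.
Σ(Sᵢαᵢ) = 71.2×0.02 + 7.9×0.05 + 71.2×0.06 + 3.1×0.03 + 7.2×0.01 + 79×0.05 + 22.5×0.03 = 10.881.
ᾱ = 10.881 / 262.1 = 0.0415.
−S·ln(1−ᾱ) = −262.1 × ln(1 − 0.0415) = 11.109.
V = 11.3 × 6.3 × 3.4 = 242.046 m³.
T = 0.161·V/[−S·ln(1−ᾱ)] = 0.161·242.046/11.109 = 3.51 s.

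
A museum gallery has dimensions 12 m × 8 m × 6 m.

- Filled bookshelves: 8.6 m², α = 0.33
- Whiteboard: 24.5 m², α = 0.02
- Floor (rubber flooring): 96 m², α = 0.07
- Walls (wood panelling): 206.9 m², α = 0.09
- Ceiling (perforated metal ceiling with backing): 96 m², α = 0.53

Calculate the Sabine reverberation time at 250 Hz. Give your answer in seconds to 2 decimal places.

1.17 s

A = Σ Sᵢαᵢ = 8.6×0.33 + 24.5×0.02 + 96×0.07 + 206.9×0.09 + 96×0.53 = 79.549 sabins.
V = 12·8·6 = 576 m³.
RT60 = 0.161 · V / A = 0.161 × 576 / 79.549 = 1.17 s.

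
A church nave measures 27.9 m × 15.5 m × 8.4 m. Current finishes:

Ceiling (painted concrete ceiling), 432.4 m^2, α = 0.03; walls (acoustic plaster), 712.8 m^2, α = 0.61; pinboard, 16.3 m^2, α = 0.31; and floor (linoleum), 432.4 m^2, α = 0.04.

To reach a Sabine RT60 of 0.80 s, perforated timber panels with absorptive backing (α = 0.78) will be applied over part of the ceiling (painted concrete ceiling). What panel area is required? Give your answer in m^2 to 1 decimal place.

Total absorption A₁ = 432.4*0.03 + 712.8*0.61 + 16.3*0.31 + 432.4*0.04
  = 12.972 + 434.808 + 5.053 + 17.296 = 470.129 m^2 sabins.
Required A₂ = 0.161·3632.58/0.80 = 731.057 sabins.
ΔA needed = 731.057 − 470.129 = 260.928 sabins.
Each m^2 of panel replacing the ceiling (painted concrete ceiling) adds (0.78 − 0.03) = 0.75 sabins.
Area = ΔA/Δα = 260.928/0.75 = 347.9 m^2.

347.9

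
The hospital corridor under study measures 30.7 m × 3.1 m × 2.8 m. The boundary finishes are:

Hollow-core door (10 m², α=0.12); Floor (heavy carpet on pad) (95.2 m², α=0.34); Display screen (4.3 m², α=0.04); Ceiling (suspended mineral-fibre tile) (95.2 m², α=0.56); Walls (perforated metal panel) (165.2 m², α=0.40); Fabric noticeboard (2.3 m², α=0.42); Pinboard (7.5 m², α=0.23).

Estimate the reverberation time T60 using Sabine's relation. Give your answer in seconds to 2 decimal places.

Equivalent absorption area: A = 10*0.12 + 95.2*0.34 + 4.3*0.04 + 95.2*0.56 + 165.2*0.40 + 2.3*0.42 + 7.5*0.23 = 155.823 m².
Volume V = 30.7 × 3.1 × 2.8 = 266.476 m³.
RT60 = 0.161 · V / A = 0.161 × 266.476 / 155.823 = 0.28 s.

0.28 sec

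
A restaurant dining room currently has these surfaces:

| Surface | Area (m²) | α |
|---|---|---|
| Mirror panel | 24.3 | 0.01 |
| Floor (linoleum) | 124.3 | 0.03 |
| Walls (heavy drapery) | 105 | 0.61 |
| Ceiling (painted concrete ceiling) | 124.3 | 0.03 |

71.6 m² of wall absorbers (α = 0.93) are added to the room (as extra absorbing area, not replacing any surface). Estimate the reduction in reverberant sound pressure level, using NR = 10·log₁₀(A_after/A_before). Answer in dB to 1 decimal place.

2.9 dB

Total absorption A_before = 24.3*0.01 + 124.3*0.03 + 105*0.61 + 124.3*0.03
  = 0.243 + 3.729 + 64.050 + 3.729 = 71.751 m² sabins.
Added absorption = 71.6 × 0.93 = 66.588 sabins.
A_after = 71.751 + 66.588 = 138.339 sabins.
NR = 10·log₁₀(138.339/71.751) = 2.9 dB.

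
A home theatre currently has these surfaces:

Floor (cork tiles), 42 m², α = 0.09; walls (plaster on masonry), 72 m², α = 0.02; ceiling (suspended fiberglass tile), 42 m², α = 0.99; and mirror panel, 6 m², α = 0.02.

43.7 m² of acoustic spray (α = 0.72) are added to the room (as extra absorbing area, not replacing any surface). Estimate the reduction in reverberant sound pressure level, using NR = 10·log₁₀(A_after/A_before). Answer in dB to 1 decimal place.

Equivalent absorption area: A_before = 42×0.09 + 72×0.02 + 42×0.99 + 6×0.02 = 46.920 m².
Treatment contributes 43.7·0.72 = 31.464 sabins.
A_after = 46.920 + 31.464 = 78.384 sabins.
NR = 10·log₁₀(78.384/46.920) = 2.2 dB.

2.2 dB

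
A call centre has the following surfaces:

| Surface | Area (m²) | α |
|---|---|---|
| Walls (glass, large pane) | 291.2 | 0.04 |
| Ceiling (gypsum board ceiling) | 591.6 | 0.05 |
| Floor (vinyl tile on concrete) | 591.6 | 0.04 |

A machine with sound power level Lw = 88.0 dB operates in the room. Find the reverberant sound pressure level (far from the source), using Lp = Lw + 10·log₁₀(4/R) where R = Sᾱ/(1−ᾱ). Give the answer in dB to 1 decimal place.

75.7 dB

Σ(Sᵢαᵢ) = 291.2×0.04 + 591.6×0.05 + 591.6×0.04 = 64.892; total area S = 1474.4 m².
ᾱ = 64.892/1474.4 = 0.0440; R = Sᾱ/(1−ᾱ) = 64.892/(1−0.0440) = 67.879 m².
Lp = 88.0 + 10·log₁₀(4/67.879) = 88.0 + (-12.30) = 75.7 dB.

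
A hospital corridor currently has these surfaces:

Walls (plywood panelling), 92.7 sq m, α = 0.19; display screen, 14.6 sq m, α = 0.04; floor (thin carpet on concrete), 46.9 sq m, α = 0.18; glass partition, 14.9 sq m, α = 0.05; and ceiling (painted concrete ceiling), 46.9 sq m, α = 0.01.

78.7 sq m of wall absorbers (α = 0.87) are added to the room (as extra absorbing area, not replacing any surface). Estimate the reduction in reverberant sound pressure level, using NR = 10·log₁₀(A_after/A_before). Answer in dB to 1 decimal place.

5.4 dB

Total absorption A_before = 92.7×0.19 + 14.6×0.04 + 46.9×0.18 + 14.9×0.05 + 46.9×0.01
  = 17.613 + 0.584 + 8.442 + 0.745 + 0.469 = 27.853 sq m sabins.
Added absorption = 78.7 × 0.87 = 68.469 sabins.
New total A_after = 96.322 sabins.
NR = 10·log₁₀(96.322/27.853) = 5.4 dB.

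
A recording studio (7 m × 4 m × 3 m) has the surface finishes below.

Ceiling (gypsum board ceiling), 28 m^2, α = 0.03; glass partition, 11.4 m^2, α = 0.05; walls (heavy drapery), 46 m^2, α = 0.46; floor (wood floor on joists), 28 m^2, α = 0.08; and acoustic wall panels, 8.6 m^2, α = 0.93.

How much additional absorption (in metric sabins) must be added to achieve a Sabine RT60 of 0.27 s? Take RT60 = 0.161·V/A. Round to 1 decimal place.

17.3 sabins

Summing Sᵢαᵢ: 0.840 + 0.570 + 21.160 + 2.240 + 7.998 → A₁ = 32.808 sabins.
For T = 0.27 s, need A₂ = 0.161·V/T = 0.161·84/0.27 = 50.089 sabins.
Additional absorption ΔA = 50.089 − 32.808 = 17.3 sabins.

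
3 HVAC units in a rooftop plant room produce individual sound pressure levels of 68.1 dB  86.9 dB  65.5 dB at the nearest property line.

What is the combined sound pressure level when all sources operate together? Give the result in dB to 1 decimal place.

Σ 10^(Lᵢ/10) = 4.998e+08.
Combined level = 10 log₁₀(4.998e+08) = 87.0 dB.

87.0 dB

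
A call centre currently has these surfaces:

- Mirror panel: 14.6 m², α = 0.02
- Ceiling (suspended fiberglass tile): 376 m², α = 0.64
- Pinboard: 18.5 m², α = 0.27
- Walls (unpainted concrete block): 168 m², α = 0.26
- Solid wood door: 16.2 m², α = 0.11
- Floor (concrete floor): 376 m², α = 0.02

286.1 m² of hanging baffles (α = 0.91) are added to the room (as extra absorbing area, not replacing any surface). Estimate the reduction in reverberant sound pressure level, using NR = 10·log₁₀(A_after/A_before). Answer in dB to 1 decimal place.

Summing Sᵢαᵢ: 0.292 + 240.640 + 4.995 + 43.680 + 1.782 + 7.520 → A_before = 298.909 sabins.
Treatment contributes 286.1·0.91 = 260.351 sabins.
A_after = 298.909 + 260.351 = 559.260 sabins.
NR = 10·log₁₀(559.260/298.909) = 2.7 dB.

2.7 dB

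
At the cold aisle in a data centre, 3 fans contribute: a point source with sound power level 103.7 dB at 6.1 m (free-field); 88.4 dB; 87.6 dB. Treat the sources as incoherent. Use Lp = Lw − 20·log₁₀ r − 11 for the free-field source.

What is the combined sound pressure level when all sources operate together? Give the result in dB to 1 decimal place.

91.2 dB

Source at 6.1 m: Lp = 103.7 − 20·log₁₀(6.1) − 11 = 77.0 dB.
Converting to relative power and adding: 10^(77.0/10) + 10^(88.4/10) + 10^(87.6/10) = 1.317e+09.
Combined level = 10 log₁₀(1.317e+09) = 91.2 dB.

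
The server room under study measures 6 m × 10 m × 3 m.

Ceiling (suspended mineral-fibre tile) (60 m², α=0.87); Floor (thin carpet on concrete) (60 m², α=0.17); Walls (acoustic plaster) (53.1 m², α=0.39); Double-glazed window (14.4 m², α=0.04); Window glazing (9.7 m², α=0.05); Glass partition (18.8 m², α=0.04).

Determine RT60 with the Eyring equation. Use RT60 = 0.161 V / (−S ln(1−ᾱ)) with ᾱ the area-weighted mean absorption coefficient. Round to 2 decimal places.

S = Σ Sᵢ = 216.0 m².
Σ(Sᵢαᵢ) = 60·0.87 + 60·0.17 + 53.1·0.39 + 14.4·0.04 + 9.7·0.05 + 18.8·0.04 = 84.922.
Mean coefficient ᾱ = A/S = 0.3932.
Eyring denominator: −S ln(1−ᾱ) = 107.904.
V = 6 × 10 × 3 = 180 m³.
T = 0.161·V/[−S·ln(1−ᾱ)] = 0.161·180/107.904 = 0.27 s.

0.27 sec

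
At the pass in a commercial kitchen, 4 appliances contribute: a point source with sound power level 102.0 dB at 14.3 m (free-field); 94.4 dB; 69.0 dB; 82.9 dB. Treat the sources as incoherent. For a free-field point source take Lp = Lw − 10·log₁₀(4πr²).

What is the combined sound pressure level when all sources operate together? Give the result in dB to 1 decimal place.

94.7 dB

Source at 14.3 m: Lp = 102.0 − 10·log₁₀(4π·14.3²) = 102.0 − 10·log₁₀(2569.697) = 67.9 dB.
Σ 10^(Lᵢ/10) = 2.963e+09.
Back to dB: 10·log₁₀ Σ = 94.7 dB.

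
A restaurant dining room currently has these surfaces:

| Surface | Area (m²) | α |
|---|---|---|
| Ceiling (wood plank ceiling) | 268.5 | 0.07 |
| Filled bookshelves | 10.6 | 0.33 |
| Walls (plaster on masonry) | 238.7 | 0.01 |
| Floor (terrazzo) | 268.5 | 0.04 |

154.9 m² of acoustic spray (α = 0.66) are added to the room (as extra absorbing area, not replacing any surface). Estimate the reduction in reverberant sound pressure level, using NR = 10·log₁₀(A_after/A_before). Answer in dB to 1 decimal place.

5.9 dB

Equivalent absorption area: A_before = 268.5×0.07 + 10.6×0.33 + 238.7×0.01 + 268.5×0.04 = 35.420 m².
Added absorption = 154.9 × 0.66 = 102.234 sabins.
A_after = 35.420 + 102.234 = 137.654 sabins.
Reduction = 10 log₁₀(A_after/A_before) = 10 log₁₀(3.8863) = 5.9 dB.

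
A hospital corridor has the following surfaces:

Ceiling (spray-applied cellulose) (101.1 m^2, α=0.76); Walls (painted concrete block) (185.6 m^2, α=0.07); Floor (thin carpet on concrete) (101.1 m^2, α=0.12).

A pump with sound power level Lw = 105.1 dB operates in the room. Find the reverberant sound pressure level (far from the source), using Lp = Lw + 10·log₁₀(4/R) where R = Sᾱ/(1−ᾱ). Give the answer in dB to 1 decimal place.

89.7 dB

A = 101.960 sabins; S = 387.8 m^2.
ᾱ = 101.960/387.8 = 0.2629; R = Sᾱ/(1−ᾱ) = 101.960/(1−0.2629) = 138.326 m^2.
Lp = 105.1 + 10·log₁₀(4/138.326) = 105.1 + (-15.39) = 89.7 dB.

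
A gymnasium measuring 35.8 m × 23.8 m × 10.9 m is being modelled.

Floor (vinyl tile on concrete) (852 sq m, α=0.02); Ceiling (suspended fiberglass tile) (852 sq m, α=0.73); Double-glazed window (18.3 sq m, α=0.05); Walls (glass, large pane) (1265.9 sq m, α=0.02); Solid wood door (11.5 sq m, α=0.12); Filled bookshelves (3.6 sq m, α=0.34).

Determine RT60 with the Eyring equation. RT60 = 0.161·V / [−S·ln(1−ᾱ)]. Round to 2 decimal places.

1.98 seconds

S = Σ Sᵢ = 3003.3 sq m.
Σ(Sᵢαᵢ) = 852×0.02 + 852×0.73 + 18.3×0.05 + 1265.9×0.02 + 11.5×0.12 + 3.6×0.34 = 667.837.
ᾱ = 667.837 / 3003.3 = 0.2224.
−S·ln(1−ᾱ) = −3003.3 × ln(1 − 0.2224) = 755.459.
V = 35.8 × 23.8 × 10.9 = 9287.236 m³.
T = 0.161·V/[−S·ln(1−ᾱ)] = 0.161·9287.236/755.459 = 1.98 s.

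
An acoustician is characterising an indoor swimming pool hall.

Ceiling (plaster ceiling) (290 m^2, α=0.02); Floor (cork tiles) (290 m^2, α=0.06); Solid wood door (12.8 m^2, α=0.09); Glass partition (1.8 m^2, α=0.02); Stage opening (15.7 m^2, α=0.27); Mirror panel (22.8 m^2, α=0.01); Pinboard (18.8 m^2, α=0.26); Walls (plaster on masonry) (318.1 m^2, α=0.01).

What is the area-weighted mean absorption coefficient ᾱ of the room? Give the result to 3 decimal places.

0.038

S = Σ Sᵢ = 290 + 290 + 12.8 + 1.8 + 15.7 + 22.8 + 18.8 + 318.1 = 970.0 m^2.
A = 290·0.02 + 290·0.06 + 12.8·0.09 + 1.8·0.02 + 15.7·0.27 + 22.8·0.01 + 18.8·0.26 + 318.1·0.01 = 36.924 sabins.
ᾱ = A/S = 0.038.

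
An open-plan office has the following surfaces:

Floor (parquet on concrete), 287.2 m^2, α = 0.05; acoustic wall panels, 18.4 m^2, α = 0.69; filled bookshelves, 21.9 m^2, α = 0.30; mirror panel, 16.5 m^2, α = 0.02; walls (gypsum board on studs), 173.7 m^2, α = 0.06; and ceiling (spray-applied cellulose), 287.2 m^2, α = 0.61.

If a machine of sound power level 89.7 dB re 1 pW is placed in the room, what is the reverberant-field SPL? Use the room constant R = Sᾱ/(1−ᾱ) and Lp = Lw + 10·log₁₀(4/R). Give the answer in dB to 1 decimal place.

Σ(Sᵢαᵢ) = 287.2×0.05 + 18.4×0.69 + 21.9×0.30 + 16.5×0.02 + 173.7×0.06 + 287.2×0.61 = 219.570; total area S = 804.9 m^2.
ᾱ = 219.570/804.9 = 0.2728; R = Sᾱ/(1−ᾱ) = 219.570/(1−0.2728) = 301.939 m^2.
Lp = Lw + 10 log₁₀(4/R) = 89.7 -18.78 = 70.9 dB.

70.9 dB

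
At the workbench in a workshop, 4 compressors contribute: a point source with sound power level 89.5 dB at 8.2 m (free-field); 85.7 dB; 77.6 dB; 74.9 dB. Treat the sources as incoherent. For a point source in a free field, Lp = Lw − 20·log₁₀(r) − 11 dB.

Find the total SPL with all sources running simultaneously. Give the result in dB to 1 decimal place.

Source at 8.2 m: Lp = 89.5 − 20·log₁₀(8.2) − 11 = 60.2 dB.
Sum in the linear (power) domain: Σ 10^(Lᵢ/10) = 10^(60.2/10) + 10^(85.7/10) + 10^(77.6/10) + 10^(74.9/10) = 4.61e+08.
Combined level = 10 log₁₀(4.61e+08) = 86.6 dB.

86.6 dB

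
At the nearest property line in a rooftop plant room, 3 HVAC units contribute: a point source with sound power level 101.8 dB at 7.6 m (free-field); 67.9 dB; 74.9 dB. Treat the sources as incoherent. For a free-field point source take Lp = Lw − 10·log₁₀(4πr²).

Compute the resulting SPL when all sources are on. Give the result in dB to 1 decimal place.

Source at 7.6 m: Lp = 101.8 − 10·log₁₀(4π·7.6²) = 101.8 − 10·log₁₀(725.834) = 73.2 dB.
Σ 10^(Lᵢ/10) = 5.796e+07.
Combined level = 10 log₁₀(5.796e+07) = 77.6 dB.

77.6 dB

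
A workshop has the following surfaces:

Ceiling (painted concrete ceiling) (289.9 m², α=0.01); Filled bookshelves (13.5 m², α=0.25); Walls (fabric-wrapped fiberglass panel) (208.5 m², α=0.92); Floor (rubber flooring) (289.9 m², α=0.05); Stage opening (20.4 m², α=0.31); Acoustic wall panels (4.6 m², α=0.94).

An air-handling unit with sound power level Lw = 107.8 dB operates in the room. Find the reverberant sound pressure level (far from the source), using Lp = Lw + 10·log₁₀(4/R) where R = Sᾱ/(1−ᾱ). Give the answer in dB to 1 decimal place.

A = 223.237 sabins; S = 826.8 m².
ᾱ = 223.237/826.8 = 0.2700; R = Sᾱ/(1−ᾱ) = 223.237/(1−0.2700) = 305.804 m².
Lp = 107.8 + 10·log₁₀(4/305.804) = 107.8 + (-18.83) = 89.0 dB.

89.0 dB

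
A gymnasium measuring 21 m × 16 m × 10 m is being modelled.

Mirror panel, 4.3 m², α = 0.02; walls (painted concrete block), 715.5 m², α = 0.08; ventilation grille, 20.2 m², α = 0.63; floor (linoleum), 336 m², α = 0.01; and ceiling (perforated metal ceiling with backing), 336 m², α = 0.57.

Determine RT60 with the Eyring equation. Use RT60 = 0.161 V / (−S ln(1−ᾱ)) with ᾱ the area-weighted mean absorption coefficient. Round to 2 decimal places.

1.84 seconds

S = Σ Sᵢ = 1412.0 m².
Σ(Sᵢαᵢ) = 4.3×0.02 + 715.5×0.08 + 20.2×0.63 + 336×0.01 + 336×0.57 = 264.932.
Mean coefficient ᾱ = A/S = 0.1876.
Eyring denominator: −S ln(1−ᾱ) = 293.361.
V = 21 × 16 × 10 = 3360 m³.
T = 0.161·V/[−S·ln(1−ᾱ)] = 0.161·3360/293.361 = 1.84 s.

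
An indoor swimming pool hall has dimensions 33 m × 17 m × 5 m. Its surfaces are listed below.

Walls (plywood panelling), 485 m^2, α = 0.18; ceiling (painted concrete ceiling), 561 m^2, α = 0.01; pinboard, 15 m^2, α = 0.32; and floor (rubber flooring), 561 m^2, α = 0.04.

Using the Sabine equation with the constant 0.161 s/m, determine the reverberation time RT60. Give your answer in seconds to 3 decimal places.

A = Σ Sᵢαᵢ = 485*0.18 + 561*0.01 + 15*0.32 + 561*0.04 = 120.150 sabins.
Volume V = 33 × 17 × 5 = 2805 m³.
T = 0.161 V/A = 0.161·2805/120.150 = 3.759 s.

3.759 seconds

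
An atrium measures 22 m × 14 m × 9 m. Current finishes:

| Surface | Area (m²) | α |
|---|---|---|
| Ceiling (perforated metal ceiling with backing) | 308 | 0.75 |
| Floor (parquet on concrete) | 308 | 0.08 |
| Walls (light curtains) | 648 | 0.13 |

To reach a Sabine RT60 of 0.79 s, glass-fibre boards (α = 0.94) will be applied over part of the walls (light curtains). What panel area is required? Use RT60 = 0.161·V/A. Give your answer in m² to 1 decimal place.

277.8

Total absorption A₁ = 308·0.75 + 308·0.08 + 648·0.13
  = 231.000 + 24.640 + 84.240 = 339.880 m² sabins.
V = 2772 m³. Target absorption A₂ = 0.161 × 2772 / 0.79 = 564.927 sabins.
ΔA needed = 564.927 − 339.880 = 225.047 sabins.
Each m² of panel replacing the walls (light curtains) adds (0.94 − 0.13) = 0.81 sabins.
Area = ΔA/Δα = 225.047/0.81 = 277.8 m².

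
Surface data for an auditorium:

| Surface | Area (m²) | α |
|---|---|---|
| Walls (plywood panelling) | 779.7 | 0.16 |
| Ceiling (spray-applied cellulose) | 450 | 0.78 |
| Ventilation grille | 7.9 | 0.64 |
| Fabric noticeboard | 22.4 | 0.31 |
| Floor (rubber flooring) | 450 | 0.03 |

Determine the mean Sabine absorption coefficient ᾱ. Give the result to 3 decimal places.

S = Σ Sᵢ = 779.7 + 450 + 7.9 + 22.4 + 450 = 1710.0 m².
Weighted sum Σ Sα = 501.252.
ᾱ = A/S = 0.293.

0.293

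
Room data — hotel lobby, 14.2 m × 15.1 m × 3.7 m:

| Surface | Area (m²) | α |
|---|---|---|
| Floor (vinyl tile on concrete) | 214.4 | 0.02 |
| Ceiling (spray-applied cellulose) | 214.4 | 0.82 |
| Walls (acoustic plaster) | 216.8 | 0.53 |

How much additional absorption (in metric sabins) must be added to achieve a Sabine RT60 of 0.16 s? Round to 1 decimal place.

503.3 sabins

Total absorption A₁ = 214.4·0.02 + 214.4·0.82 + 216.8·0.53
  = 4.288 + 175.808 + 114.904 = 295.000 m² sabins.
For T = 0.16 s, need A₂ = 0.161·V/T = 0.161·793.354/0.16 = 798.312 sabins.
ΔA = A₂ − A₁ = 798.312 − 295.000 = 503.3 sabins.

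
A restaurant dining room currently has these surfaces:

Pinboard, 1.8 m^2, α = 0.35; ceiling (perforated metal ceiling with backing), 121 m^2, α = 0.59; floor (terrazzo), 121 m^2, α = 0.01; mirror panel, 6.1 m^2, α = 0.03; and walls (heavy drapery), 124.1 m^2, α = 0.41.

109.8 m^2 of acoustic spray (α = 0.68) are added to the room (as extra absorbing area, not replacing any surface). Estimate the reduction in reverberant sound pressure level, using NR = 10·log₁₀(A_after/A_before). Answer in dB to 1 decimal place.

2.0 dB

Summing Sᵢαᵢ: 0.630 + 71.390 + 1.210 + 0.183 + 50.881 → A_before = 124.294 sabins.
Treatment contributes 109.8·0.68 = 74.664 sabins.
A_after = 124.294 + 74.664 = 198.958 sabins.
NR = 10·log₁₀(198.958/124.294) = 2.0 dB.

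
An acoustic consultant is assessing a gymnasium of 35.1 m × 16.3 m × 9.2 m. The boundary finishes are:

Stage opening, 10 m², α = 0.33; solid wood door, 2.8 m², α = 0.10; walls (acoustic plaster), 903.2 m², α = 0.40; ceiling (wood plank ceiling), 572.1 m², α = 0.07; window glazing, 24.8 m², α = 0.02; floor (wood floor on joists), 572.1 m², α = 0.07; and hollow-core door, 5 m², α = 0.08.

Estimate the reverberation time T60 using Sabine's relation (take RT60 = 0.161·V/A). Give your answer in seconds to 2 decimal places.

1.90 seconds

Total absorption A = 10*0.33 + 2.8*0.10 + 903.2*0.40 + 572.1*0.07 + 24.8*0.02 + 572.1*0.07 + 5*0.08
  = 3.300 + 0.280 + 361.280 + 40.047 + 0.496 + 40.047 + 0.400 = 445.850 m² sabins.
V = 35.1·16.3·9.2 = 5263.596 m³.
T = 0.161 V/A = 0.161·5263.596/445.850 = 1.90 s.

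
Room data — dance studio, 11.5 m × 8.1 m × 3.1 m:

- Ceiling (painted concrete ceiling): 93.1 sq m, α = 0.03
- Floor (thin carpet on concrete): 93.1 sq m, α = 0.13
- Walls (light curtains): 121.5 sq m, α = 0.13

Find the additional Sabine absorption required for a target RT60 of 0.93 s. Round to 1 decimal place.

Total absorption A₁ = 93.1·0.03 + 93.1·0.13 + 121.5·0.13
  = 2.793 + 12.103 + 15.795 = 30.691 sq m sabins.
Target A₂ = 0.161·288.765/0.93 = 49.990 sabins (V = 288.765 m³).
ΔA = A₂ − A₁ = 49.990 − 30.691 = 19.3 sabins.

19.3 sabins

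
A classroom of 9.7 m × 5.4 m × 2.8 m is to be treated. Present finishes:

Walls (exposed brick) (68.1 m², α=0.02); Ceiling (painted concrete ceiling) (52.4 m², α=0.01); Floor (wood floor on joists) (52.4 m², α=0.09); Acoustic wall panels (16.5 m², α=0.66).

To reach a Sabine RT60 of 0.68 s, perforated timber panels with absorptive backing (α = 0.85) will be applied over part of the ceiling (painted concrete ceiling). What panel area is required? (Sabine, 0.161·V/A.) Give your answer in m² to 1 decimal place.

20.5

Summing Sᵢαᵢ: 1.362 + 0.524 + 4.716 + 10.890 → A₁ = 17.492 sabins.
Required A₂ = 0.161·146.664/0.68 = 34.725 sabins.
Absorption to add: 34.725 − 17.492 = 17.233 sabins.
Each m² of panel replacing the ceiling (painted concrete ceiling) adds (0.85 − 0.01) = 0.84 sabins.
Panel area = 17.233 / 0.84 = 20.5 m².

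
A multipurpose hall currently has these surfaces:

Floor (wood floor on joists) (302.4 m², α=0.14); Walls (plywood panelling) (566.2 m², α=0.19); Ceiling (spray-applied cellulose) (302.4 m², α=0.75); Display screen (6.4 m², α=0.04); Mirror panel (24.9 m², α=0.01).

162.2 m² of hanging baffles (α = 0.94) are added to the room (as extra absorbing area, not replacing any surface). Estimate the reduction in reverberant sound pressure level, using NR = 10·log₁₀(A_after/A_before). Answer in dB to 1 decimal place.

1.5 dB

Summing Sᵢαᵢ: 42.336 + 107.578 + 226.800 + 0.256 + 0.249 → A_before = 377.219 sabins.
Added absorption = 162.2 × 0.94 = 152.468 sabins.
New total A_after = 529.687 sabins.
NR = 10·log₁₀(529.687/377.219) = 1.5 dB.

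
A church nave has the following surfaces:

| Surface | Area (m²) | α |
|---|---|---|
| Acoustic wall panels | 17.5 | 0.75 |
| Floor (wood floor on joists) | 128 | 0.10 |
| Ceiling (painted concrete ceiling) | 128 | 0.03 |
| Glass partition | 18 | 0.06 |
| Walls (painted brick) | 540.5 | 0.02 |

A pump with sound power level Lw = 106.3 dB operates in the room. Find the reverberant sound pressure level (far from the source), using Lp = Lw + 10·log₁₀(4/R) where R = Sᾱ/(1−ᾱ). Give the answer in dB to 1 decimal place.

95.9 dB

A = 41.655 sabins; S = 832.0 m².
ᾱ = 0.0501, so room constant R = A/(1−ᾱ) = 43.852 m².
Lp = Lw + 10 log₁₀(4/R) = 106.3 -10.40 = 95.9 dB.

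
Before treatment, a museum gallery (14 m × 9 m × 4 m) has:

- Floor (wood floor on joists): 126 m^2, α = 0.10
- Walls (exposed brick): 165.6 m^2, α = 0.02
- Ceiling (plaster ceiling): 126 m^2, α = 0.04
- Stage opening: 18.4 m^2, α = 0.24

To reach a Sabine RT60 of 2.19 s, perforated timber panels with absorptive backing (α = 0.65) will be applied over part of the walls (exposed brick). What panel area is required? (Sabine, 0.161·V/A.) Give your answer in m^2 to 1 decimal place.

Equivalent absorption area: A₁ = 126*0.10 + 165.6*0.02 + 126*0.04 + 18.4*0.24 = 25.368 m^2.
V = 504 m³. Target absorption A₂ = 0.161 × 504 / 2.19 = 37.052 sabins.
Absorption to add: 37.052 − 25.368 = 11.684 sabins.
Each m^2 of panel replacing the walls (exposed brick) adds (0.65 − 0.02) = 0.63 sabins.
Panel area = 11.684 / 0.63 = 18.5 m^2.

18.5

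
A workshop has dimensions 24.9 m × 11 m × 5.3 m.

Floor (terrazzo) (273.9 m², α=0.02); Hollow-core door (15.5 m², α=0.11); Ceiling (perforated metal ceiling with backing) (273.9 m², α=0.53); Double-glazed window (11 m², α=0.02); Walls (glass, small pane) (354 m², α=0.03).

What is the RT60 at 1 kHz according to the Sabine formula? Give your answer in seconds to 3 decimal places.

A = Σ Sᵢαᵢ = 273.9*0.02 + 15.5*0.11 + 273.9*0.53 + 11*0.02 + 354*0.03 = 163.190 sabins.
Room volume: 1451.67 m³.
Sabine: RT60 = 0.161 × 1451.67 / 163.190 = 1.432 s.

1.432 s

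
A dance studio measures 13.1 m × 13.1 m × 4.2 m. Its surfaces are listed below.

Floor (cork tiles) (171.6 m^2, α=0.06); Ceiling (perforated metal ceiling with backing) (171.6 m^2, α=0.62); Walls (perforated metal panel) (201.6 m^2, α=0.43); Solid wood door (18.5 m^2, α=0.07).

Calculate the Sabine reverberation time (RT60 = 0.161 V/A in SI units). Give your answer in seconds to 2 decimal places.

0.57 s

Equivalent absorption area: A = 171.6*0.06 + 171.6*0.62 + 201.6*0.43 + 18.5*0.07 = 204.671 m^2.
V = 13.1·13.1·4.2 = 720.762 m³.
T = 0.161 V/A = 0.161·720.762/204.671 = 0.57 s.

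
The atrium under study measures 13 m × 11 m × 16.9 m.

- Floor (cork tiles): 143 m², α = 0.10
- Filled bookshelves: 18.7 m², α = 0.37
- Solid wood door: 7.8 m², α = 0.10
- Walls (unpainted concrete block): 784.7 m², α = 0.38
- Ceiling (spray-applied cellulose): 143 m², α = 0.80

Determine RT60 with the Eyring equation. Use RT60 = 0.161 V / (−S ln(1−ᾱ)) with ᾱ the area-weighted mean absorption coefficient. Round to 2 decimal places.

0.70 seconds

S = Σ Sᵢ = 1097.2 m².
Absorption A = 143×0.10 + 18.7×0.37 + 7.8×0.10 + 784.7×0.38 + 143×0.80 = 434.585 sabins.
ᾱ = 434.585 / 1097.2 = 0.3961.
Eyring denominator: −S ln(1−ᾱ) = 553.369.
V = 13 × 11 × 16.9 = 2416.7 m³.
T = 0.161·V/[−S·ln(1−ᾱ)] = 0.161·2416.7/553.369 = 0.70 s.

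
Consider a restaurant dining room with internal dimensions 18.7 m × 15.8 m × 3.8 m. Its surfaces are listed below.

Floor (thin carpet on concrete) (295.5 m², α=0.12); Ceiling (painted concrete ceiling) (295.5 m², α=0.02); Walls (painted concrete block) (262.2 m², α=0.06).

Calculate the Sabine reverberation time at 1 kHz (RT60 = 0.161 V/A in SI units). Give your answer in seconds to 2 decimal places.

3.17 s

Equivalent absorption area: A = 295.5*0.12 + 295.5*0.02 + 262.2*0.06 = 57.102 m².
Volume V = 18.7 × 15.8 × 3.8 = 1122.748 m³.
T = 0.161 V/A = 0.161·1122.748/57.102 = 3.17 s.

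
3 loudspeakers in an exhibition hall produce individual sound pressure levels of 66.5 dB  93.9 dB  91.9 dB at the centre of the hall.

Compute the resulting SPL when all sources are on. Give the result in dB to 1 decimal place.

Converting to relative power and adding: 10^(66.5/10) + 10^(93.9/10) + 10^(91.9/10) = 4.008e+09.
Combined level = 10 log₁₀(4.008e+09) = 96.0 dB.

96.0 dB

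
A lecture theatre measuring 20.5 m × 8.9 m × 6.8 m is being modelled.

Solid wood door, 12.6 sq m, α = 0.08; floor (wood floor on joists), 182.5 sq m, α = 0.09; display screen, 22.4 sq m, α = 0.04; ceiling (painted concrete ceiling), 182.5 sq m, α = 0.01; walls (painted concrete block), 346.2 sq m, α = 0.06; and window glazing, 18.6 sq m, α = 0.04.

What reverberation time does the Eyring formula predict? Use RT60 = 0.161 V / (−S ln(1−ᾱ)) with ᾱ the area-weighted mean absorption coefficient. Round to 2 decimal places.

4.66 sec

S = Σ Sᵢ = 764.8 sq m.
Σ(Sᵢαᵢ) = 12.6×0.08 + 182.5×0.09 + 22.4×0.04 + 182.5×0.01 + 346.2×0.06 + 18.6×0.04 = 41.670.
Mean coefficient ᾱ = A/S = 0.0545.
−S·ln(1−ᾱ) = −764.8 × ln(1 − 0.0545) = 42.860.
V = 20.5 × 8.9 × 6.8 = 1240.66 m³.
RT60 = 0.161 × 1240.66 / 42.860 = 4.66 s.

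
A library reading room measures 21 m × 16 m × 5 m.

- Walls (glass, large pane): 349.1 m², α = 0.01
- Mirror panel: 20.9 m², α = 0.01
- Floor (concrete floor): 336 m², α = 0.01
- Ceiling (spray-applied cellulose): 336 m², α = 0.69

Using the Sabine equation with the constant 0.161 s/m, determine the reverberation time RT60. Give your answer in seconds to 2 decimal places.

1.13 s

A = Σ Sᵢαᵢ = 349.1·0.01 + 20.9·0.01 + 336·0.01 + 336·0.69 = 238.900 sabins.
Room volume: 1680 m³.
RT60 = 0.161 · V / A = 0.161 × 1680 / 238.900 = 1.13 s.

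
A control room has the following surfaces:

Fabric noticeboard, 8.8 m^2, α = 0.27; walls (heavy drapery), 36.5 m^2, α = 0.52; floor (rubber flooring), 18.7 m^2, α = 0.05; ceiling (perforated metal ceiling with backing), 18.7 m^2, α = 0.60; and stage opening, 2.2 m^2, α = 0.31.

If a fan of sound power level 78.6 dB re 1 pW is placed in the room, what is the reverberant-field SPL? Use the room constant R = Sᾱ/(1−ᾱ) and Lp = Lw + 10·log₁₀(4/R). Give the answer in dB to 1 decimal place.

Σ(Sᵢαᵢ) = 8.8×0.27 + 36.5×0.52 + 18.7×0.05 + 18.7×0.60 + 2.2×0.31 = 34.193; total area S = 84.9 m^2.
ᾱ = 0.4027, so room constant R = A/(1−ᾱ) = 57.246 m^2.
Lp = 78.6 + 10·log₁₀(4/57.246) = 78.6 + (-11.56) = 67.0 dB.

67.0 dB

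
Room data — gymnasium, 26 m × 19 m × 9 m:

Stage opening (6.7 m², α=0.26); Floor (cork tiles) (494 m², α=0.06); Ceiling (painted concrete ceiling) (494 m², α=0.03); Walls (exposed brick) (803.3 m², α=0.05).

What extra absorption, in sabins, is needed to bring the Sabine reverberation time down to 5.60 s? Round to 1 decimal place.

41.5 sabins

A₁ = Σ Sᵢαᵢ = 6.7×0.26 + 494×0.06 + 494×0.03 + 803.3×0.05 = 86.367 sabins.
V = 4446 m³. Required absorption A₂ = 0.161 × 4446 / 5.60 = 127.823 sabins.
Shortfall: 127.823 − 86.367 = 41.5 sabins.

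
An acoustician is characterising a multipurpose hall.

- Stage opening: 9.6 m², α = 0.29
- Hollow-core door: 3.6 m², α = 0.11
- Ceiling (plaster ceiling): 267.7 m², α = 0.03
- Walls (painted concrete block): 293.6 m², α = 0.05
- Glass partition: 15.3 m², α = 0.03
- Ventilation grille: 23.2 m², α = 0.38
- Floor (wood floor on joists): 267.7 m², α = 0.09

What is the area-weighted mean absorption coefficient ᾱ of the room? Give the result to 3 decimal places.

S = Σ Sᵢ = 9.6 + 3.6 + 267.7 + 293.6 + 15.3 + 23.2 + 267.7 = 880.7 m².
A = 9.6*0.29 + 3.6*0.11 + 267.7*0.03 + 293.6*0.05 + 15.3*0.03 + 23.2*0.38 + 267.7*0.09 = 59.259 sabins.
ᾱ = 59.259 / 880.7 = 0.067.

0.067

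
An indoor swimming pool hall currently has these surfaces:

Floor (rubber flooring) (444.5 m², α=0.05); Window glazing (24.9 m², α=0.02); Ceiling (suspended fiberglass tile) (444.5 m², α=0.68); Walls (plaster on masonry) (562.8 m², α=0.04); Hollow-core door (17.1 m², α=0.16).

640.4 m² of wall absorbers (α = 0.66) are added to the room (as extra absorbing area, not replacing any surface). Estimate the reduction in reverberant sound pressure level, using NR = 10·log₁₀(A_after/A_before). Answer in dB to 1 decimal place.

Total absorption A_before = 444.5×0.05 + 24.9×0.02 + 444.5×0.68 + 562.8×0.04 + 17.1×0.16
  = 22.225 + 0.498 + 302.260 + 22.512 + 2.736 = 350.231 m² sabins.
Added absorption = 640.4 × 0.66 = 422.664 sabins.
New total A_after = 772.895 sabins.
Reduction = 10 log₁₀(A_after/A_before) = 10 log₁₀(2.2068) = 3.4 dB.

3.4 dB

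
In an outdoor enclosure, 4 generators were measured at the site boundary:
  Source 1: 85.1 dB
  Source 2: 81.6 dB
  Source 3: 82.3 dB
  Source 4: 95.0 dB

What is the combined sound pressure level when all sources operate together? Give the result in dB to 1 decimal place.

Sum in the linear (power) domain: Σ 10^(Lᵢ/10) = 10^(85.1/10) + 10^(81.6/10) + 10^(82.3/10) + 10^(95.0/10) = 3.8e+09.
Combined level = 10 log₁₀(3.8e+09) = 95.8 dB.

95.8 dB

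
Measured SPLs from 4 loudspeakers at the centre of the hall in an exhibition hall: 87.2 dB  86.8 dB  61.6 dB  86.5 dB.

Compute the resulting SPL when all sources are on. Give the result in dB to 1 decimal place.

Σ 10^(Lᵢ/10) = 1.452e+09.
Combined level = 10 log₁₀(1.452e+09) = 91.6 dB.

91.6 dB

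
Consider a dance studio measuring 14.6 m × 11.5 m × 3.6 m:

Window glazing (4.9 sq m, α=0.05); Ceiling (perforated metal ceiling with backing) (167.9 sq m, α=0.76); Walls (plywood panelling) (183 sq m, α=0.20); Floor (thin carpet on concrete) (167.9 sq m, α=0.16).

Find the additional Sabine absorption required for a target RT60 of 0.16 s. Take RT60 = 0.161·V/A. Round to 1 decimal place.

Total absorption A₁ = 4.9·0.05 + 167.9·0.76 + 183·0.20 + 167.9·0.16
  = 0.245 + 127.604 + 36.600 + 26.864 = 191.313 sq m sabins.
For T = 0.16 s, need A₂ = 0.161·V/T = 0.161·604.44/0.16 = 608.218 sabins.
ΔA = A₂ − A₁ = 608.218 − 191.313 = 416.9 sabins.

416.9 sabins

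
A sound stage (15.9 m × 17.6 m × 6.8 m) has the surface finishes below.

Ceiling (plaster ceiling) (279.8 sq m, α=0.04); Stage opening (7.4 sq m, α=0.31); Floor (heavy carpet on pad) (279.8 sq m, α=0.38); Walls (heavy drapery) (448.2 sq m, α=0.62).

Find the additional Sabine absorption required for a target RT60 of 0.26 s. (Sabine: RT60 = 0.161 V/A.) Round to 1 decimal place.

Summing Sᵢαᵢ: 11.192 + 2.294 + 106.324 + 277.884 → A₁ = 397.694 sabins.
For T = 0.26 s, need A₂ = 0.161·V/T = 0.161·1902.912/0.26 = 1178.342 sabins.
Additional absorption ΔA = 1178.342 − 397.694 = 780.6 sabins.

780.6 sabins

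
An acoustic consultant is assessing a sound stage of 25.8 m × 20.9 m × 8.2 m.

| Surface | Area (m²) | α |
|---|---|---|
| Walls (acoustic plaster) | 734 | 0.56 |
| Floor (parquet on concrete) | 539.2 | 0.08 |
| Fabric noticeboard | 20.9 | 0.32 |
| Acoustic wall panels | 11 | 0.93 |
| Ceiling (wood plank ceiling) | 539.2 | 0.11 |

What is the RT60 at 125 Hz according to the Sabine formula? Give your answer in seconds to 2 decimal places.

1.34 s

A = Σ Sᵢαᵢ = 734×0.56 + 539.2×0.08 + 20.9×0.32 + 11×0.93 + 539.2×0.11 = 530.406 sabins.
Room volume: 4421.604 m³.
RT60 = 0.161 · V / A = 0.161 × 4421.604 / 530.406 = 1.34 s.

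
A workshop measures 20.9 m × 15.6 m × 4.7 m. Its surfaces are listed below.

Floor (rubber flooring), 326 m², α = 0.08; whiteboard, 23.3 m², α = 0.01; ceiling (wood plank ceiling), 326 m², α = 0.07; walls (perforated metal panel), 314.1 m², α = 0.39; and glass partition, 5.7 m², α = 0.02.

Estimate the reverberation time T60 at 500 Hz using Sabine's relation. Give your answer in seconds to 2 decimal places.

Summing Sᵢαᵢ: 26.080 + 0.233 + 22.820 + 122.499 + 0.114 → A = 171.746 sabins.
V = 20.9·15.6·4.7 = 1532.388 m³.
RT60 = 0.161 · V / A = 0.161 × 1532.388 / 171.746 = 1.44 s.

1.44 s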